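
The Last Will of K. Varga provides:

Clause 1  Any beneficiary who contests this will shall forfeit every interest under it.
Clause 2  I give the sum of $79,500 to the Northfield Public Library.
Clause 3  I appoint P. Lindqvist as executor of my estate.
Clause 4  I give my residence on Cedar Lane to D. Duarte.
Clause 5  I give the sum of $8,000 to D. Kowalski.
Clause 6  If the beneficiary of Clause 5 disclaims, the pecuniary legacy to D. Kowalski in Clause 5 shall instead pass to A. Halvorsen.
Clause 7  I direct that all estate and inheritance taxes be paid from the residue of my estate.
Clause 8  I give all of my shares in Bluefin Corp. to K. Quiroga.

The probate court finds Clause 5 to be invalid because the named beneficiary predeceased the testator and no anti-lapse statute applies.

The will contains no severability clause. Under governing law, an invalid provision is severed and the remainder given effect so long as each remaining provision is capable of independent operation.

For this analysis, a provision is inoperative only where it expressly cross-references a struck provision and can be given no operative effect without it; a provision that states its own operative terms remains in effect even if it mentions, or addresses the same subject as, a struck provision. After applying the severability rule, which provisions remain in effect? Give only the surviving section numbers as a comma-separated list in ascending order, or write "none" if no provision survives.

Clause 5 is struck. Clause 6 merely fixes the alternative disposition for Clause 5; with Clause 5 gone it has nothing to operate on and falls away. Under the stated default rule, only provisions that cannot operate independently fall away; the rest are enforced. Clause 1, Clause 2, Clause 3, Clause 4, Clause 7, and Clause 8 remain in effect.

1, 2, 3, 4, 7, 8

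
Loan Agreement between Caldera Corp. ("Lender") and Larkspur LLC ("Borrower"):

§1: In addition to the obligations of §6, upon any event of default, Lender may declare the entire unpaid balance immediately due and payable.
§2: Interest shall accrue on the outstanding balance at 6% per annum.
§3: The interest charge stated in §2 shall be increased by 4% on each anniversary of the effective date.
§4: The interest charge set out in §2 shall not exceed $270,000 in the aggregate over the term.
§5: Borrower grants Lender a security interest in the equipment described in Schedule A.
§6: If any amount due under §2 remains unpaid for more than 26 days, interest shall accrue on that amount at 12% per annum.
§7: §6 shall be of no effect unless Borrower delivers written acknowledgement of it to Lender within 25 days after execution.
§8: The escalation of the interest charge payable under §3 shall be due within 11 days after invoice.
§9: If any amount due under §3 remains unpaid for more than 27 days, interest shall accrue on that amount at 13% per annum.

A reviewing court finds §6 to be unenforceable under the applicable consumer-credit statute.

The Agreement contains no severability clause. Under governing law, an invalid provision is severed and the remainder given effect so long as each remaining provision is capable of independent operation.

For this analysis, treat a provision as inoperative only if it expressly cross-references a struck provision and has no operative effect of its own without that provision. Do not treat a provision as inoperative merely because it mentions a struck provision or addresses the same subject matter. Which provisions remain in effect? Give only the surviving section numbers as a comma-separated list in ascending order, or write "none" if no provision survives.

§6 is struck. §7 has no operative effect of its own apart from §6 and is therefore inoperative. Although §1 refers to §6, its operative terms do not depend on §6, so it remains in effect. With no severability clause, the stated default rule severs what cannot stand and enforces each remaining provision that can operate on its own. That leaves §1, §2, §3, §4, §5, §8, and §9 in effect.

1, 2, 3, 4, 5, 8, 9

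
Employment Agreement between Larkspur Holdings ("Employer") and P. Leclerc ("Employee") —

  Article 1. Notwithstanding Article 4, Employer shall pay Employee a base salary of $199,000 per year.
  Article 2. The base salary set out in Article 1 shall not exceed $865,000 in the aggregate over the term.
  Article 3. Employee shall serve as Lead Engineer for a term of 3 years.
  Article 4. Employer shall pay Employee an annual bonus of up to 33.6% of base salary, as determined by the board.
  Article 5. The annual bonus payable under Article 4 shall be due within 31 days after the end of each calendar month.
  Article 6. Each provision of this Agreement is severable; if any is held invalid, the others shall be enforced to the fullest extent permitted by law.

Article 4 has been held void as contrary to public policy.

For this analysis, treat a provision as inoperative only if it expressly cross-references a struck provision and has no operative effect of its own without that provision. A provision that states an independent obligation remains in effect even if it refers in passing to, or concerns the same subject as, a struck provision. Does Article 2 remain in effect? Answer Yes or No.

Yes

Article 4 is struck. Article 5 operates only by reference to Article 4, so it falls with Article 4. Article 1 mentions Article 4 but its own obligation stands independently of Article 4, so Article 1 is not affected. Under the severability clause in Article 6, the remaining provisions continue in force. The provisions still in force are Article 1, Article 2, Article 3, and Article 6. Article 2 is among the surviving provisions, so the answer is yes.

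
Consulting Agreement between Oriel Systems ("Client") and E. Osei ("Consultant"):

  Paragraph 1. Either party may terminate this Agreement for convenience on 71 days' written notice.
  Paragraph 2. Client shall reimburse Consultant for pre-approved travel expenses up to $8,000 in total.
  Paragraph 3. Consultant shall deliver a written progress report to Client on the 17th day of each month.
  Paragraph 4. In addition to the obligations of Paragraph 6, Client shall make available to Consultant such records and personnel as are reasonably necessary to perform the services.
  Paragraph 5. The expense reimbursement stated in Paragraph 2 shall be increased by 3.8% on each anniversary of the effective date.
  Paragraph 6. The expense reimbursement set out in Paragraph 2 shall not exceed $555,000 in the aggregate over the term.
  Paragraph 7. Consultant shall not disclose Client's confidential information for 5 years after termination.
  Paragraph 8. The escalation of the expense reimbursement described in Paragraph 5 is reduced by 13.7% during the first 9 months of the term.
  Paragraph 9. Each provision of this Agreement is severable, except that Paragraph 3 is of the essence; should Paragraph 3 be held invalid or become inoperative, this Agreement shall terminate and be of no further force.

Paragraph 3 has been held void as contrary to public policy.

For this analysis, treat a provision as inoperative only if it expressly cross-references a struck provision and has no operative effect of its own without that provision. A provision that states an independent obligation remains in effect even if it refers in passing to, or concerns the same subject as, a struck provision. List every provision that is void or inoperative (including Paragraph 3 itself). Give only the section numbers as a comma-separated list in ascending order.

1, 2, 3, 4, 5, 6, 7, 8, 9

Paragraph 3 is struck. No other provision's operative terms depend on Paragraph 3. Paragraph 9 makes Paragraph 3 an essential term, and Paragraph 3 is the provision held invalid; under Paragraph 9, the entire Agreement is therefore void. No provision of the Agreement survives.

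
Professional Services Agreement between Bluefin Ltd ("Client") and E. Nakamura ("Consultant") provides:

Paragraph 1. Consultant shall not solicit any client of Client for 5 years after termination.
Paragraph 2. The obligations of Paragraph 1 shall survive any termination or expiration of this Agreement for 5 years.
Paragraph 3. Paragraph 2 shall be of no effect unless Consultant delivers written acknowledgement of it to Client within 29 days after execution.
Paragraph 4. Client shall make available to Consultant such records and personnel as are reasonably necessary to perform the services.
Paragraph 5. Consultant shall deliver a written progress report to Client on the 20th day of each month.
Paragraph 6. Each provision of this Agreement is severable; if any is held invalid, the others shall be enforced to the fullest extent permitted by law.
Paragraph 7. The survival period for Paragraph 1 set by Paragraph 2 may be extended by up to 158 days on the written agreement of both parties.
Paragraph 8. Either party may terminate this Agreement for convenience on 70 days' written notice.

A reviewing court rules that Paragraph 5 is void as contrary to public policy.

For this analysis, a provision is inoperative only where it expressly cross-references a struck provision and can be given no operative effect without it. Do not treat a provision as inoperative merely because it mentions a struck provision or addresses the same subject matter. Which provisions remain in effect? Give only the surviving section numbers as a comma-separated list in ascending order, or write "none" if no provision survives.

1, 2, 3, 4, 6, 7, 8

Paragraph 5 is struck. Nothing else in the Agreement is defined by reference to Paragraph 5. Paragraph 6 is a severability clause and preserves every provision that can still be given independent effect. That leaves Paragraph 1, Paragraph 2, Paragraph 3, Paragraph 4, Paragraph 6, Paragraph 7, and Paragraph 8 in effect.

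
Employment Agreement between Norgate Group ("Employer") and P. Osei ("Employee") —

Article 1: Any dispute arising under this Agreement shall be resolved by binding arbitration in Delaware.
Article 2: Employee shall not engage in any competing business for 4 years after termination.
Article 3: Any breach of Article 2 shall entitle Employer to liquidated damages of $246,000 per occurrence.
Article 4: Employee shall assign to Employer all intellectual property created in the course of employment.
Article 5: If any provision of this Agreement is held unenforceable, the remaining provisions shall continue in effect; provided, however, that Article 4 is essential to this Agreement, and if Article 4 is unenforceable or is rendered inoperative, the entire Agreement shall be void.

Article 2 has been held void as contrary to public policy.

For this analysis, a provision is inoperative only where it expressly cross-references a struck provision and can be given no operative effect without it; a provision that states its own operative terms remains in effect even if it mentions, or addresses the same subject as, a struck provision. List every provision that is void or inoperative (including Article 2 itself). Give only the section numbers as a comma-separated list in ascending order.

Article 2 is struck. Article 3 does nothing except set the liquidated-damages amount by reference to Article 2; with Article 2 gone it has no independent effect and is inoperative. Article 5 makes Article 4 an essential term, but Article 4 is unaffected, so the severability proviso in Article 5 preserves the remaining provisions. The provisions still in force are Article 1, Article 4, and Article 5.

2, 3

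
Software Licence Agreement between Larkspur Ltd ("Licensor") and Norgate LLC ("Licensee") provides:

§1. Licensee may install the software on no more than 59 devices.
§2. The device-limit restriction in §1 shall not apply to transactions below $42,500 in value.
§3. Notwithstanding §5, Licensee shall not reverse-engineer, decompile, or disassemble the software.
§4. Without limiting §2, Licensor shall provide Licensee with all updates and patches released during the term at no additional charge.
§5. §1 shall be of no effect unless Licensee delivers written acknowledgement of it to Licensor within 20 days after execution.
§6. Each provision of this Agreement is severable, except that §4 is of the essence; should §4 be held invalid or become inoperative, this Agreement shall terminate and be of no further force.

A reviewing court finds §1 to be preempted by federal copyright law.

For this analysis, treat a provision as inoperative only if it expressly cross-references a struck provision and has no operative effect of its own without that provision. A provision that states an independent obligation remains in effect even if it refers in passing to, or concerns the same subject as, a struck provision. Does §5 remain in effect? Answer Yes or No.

§1 is struck. §2 does nothing except set the carve-out from the device-limit restriction by reference to §1; with §1 gone it has no independent effect and is inoperative. §5 merely fixes the acknowledgement condition for §1; with §1 gone it has nothing to operate on and falls away. §4 mentions §2 but its own obligation stands independently of §2, so §4 is not affected. §3 mentions §5 but its own obligation stands independently of §5, so §3 is not affected. §6 makes §4 an essential term, but §4 is unaffected, so the severability proviso in §6 preserves the remaining provisions. §3, §4, and §6 remain in effect. §5 is among the inoperative provisions, so the answer is no.

No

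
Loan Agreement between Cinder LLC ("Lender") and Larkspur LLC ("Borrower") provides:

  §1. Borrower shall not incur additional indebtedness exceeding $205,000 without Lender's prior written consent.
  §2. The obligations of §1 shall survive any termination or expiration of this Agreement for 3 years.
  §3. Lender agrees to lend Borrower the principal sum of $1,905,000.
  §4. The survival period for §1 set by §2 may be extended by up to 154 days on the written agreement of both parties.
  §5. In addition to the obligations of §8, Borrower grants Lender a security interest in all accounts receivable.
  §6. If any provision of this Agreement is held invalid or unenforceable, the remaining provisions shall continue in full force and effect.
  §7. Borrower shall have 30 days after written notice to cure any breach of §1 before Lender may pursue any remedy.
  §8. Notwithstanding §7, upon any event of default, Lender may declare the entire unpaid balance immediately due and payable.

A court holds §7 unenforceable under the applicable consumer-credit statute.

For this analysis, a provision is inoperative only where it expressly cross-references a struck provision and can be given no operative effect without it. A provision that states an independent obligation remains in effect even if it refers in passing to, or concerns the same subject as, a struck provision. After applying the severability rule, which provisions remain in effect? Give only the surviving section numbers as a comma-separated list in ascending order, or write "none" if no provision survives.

1, 2, 3, 4, 5, 6, 8

§7 is struck. §8 mentions §7 but its own obligation stands independently of §7, so §8 is not affected. Nothing else in the Agreement is defined by reference to §7. Under the severability clause in §6, the remaining provisions continue in force. §1, §2, §3, §4, §5, §6, and §8 remain in effect.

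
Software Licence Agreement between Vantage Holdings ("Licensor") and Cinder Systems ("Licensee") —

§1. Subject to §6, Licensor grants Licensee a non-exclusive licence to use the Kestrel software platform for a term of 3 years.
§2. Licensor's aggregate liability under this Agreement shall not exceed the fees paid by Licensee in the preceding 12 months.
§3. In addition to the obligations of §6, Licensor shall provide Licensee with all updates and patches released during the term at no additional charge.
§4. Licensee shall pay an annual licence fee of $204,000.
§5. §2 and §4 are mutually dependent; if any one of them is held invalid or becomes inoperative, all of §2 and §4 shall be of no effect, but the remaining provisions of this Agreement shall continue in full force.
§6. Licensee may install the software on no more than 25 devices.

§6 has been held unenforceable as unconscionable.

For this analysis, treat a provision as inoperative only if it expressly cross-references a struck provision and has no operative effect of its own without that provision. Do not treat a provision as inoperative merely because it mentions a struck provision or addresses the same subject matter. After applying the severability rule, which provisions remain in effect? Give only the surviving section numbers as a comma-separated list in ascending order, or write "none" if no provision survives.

1, 2, 3, 4, 5

§6 is struck. §1 mentions §6 but its own obligation stands independently of §6, so §1 is not affected. Although §3 refers to §6, its operative terms do not depend on §6, so it remains in effect. No other provision's operative terms depend on §6. §5 ties §2 and §4 together, but none of those is affected here; the remaining provisions continue in force under §5. That leaves §1, §2, §3, §4, and §5 in effect.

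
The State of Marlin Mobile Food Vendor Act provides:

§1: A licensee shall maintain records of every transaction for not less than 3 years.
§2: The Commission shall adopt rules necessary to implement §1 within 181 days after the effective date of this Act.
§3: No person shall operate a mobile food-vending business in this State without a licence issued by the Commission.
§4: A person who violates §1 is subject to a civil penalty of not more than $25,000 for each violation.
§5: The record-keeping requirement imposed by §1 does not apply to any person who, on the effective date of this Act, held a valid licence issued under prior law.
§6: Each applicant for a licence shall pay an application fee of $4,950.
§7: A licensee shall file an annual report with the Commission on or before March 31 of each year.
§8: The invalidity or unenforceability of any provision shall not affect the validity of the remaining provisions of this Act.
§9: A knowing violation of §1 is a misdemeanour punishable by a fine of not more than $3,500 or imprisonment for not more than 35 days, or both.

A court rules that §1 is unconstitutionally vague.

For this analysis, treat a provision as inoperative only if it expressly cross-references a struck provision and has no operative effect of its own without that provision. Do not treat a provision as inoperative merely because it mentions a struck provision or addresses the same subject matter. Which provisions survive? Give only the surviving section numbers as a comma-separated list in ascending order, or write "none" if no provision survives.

§1 is struck. The only function of §2 is the rulemaking mandate for §1, so it cannot stand once §1 is removed. §4 has no operative effect of its own apart from §1 and is therefore inoperative. §5 operates only by reference to §1, so it falls with §1. §9 merely fixes the criminal penalty for violating §1; with §1 gone it has nothing to operate on and falls away. Under the severability clause in §8, the remaining provisions continue in force. The provisions still in force are §3, §6, §7, and §8.

3, 6, 7, 8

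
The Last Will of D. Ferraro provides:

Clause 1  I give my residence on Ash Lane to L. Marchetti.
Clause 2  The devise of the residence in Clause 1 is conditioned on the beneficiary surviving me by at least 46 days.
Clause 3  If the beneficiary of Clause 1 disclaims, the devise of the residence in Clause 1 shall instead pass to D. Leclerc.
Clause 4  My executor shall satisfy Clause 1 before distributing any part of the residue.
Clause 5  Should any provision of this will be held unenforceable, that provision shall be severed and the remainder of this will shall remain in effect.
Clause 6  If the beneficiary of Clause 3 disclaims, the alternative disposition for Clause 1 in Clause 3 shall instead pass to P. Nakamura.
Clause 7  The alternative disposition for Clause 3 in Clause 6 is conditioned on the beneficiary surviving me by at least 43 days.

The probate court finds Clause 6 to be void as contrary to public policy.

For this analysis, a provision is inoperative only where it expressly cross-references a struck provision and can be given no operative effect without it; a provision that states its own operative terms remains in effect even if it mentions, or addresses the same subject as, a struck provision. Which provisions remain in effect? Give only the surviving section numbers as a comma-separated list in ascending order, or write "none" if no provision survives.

Clause 6 is struck. Clause 7 merely fixes the survivorship condition on Clause 6; with Clause 6 gone it has nothing to operate on and falls away. Clause 5 is a severability clause and preserves every provision that can still be given independent effect. That leaves Clause 1, Clause 2, Clause 3, Clause 4, and Clause 5 in effect.

1, 2, 3, 4, 5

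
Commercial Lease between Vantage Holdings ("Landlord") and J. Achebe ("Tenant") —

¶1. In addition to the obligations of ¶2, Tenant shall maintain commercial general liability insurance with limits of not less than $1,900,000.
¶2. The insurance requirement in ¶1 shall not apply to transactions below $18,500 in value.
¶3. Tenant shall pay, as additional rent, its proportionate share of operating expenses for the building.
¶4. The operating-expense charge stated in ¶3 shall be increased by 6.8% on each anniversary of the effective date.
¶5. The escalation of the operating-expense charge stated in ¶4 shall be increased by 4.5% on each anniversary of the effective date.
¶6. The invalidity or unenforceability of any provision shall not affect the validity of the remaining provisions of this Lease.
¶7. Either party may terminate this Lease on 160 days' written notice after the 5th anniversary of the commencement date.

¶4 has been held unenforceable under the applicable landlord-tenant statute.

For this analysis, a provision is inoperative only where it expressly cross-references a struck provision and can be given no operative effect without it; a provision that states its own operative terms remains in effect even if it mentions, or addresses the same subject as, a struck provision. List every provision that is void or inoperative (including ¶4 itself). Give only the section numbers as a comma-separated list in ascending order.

4, 5

¶4 is struck. The whole of ¶5 is the escalation of the escalation of the operating-expense charge, defined by reference to ¶4, so ¶5 cannot stand once ¶4 is removed. Under the severability clause in ¶6, the remaining provisions continue in force. ¶1, ¶2, ¶3, ¶6, and ¶7 remain in effect.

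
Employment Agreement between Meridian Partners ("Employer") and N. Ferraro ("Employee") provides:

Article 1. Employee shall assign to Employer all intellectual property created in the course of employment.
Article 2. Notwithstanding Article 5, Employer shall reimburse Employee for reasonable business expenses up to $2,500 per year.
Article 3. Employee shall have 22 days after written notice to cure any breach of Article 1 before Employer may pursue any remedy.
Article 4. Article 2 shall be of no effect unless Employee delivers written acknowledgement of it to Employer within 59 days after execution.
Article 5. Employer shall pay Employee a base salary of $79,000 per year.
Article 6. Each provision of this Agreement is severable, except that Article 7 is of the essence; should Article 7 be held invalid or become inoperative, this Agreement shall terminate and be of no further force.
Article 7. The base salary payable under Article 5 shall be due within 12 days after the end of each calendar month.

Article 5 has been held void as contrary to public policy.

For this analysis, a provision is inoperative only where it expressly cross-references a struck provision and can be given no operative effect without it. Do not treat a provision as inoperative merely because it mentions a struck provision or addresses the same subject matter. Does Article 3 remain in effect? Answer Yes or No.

Article 5 is struck. Article 7 has no operative effect of its own apart from Article 5 and is therefore inoperative. Article 6 makes Article 7 an essential term, and Article 7 has been rendered inoperative by the cascade; under Article 6, the entire Agreement is therefore void. No provision of the Agreement survives. Article 3 is among the inoperative provisions, so the answer is no.

No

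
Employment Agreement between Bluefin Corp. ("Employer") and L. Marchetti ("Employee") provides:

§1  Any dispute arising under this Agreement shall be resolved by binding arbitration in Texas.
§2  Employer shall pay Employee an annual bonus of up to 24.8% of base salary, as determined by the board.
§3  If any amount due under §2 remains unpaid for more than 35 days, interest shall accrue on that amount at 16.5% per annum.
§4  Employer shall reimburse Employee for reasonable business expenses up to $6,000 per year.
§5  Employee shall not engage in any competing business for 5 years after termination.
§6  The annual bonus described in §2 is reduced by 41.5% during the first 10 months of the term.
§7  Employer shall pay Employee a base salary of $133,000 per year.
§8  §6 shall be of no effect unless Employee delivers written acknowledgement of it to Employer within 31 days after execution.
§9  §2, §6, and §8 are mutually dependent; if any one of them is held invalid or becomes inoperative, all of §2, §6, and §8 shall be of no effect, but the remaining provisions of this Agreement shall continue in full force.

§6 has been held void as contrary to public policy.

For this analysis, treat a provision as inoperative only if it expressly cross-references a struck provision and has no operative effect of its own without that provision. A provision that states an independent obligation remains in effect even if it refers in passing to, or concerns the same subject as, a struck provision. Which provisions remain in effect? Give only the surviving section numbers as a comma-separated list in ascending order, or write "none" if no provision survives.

§6 is struck. §8 operates only by reference to §6, so it falls with §6. §9 declares §2, §6, and §8 mutually dependent; since one of them has fallen, all of them are of no effect. That brings down §2 as well. §3 in turn depends solely on a provision now struck and likewise falls. The remainder continues in force under §9. That leaves §1, §4, §5, §7, and §9 in effect.

1, 4, 5, 7, 9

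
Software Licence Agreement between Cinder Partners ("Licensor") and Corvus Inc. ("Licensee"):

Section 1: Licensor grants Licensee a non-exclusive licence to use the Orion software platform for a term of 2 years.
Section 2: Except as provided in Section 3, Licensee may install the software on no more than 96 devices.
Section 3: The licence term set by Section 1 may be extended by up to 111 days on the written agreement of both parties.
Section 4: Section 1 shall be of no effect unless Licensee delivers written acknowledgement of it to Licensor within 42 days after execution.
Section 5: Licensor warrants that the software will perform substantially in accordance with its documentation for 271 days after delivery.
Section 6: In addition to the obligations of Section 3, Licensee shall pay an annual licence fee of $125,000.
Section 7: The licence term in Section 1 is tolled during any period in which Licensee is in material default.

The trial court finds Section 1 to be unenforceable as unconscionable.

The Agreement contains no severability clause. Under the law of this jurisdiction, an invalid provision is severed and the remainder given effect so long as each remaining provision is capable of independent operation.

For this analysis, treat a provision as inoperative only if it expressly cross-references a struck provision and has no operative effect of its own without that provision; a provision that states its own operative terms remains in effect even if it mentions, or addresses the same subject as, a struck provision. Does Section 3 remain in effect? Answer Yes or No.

No

Section 1 is struck. Section 3 has no operative effect of its own apart from Section 1 and is therefore inoperative. Section 4 has no operative effect of its own apart from Section 1 and is therefore inoperative. Section 7 has no operative effect of its own apart from Section 1 and is therefore inoperative. Although Section 6 refers to Section 3, its operative terms do not depend on Section 3, so it remains in effect. Although Section 2 refers to Section 3, its operative terms do not depend on Section 3, so it remains in effect. With no severability clause, the stated default rule severs what cannot stand and enforces each remaining provision that can operate on its own. That leaves Section 2, Section 5, and Section 6 in effect. Section 3 is among the inoperative provisions, so the answer is no.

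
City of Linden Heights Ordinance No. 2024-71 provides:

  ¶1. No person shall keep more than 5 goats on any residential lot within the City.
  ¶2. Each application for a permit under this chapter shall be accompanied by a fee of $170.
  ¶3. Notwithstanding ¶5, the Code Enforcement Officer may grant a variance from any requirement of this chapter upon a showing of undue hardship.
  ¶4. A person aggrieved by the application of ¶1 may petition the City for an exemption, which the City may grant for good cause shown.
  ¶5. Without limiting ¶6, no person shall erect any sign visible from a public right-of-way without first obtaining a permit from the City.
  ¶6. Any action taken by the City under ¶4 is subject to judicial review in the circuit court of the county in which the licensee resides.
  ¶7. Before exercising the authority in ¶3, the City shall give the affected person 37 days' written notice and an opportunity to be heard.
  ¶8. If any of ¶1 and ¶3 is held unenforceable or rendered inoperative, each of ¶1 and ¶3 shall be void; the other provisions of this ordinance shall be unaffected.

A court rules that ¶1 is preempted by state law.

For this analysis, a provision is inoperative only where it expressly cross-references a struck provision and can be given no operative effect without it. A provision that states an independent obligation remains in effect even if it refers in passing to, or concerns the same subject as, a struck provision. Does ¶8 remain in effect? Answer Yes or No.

Yes

¶1 is struck. ¶4 merely fixes the exemption procedure for ¶1; with ¶1 gone it has nothing to operate on and falls away. ¶6 has no operative effect of its own apart from ¶4 and is therefore inoperative. Although ¶5 refers to ¶6, its operative terms do not depend on ¶6, so it remains in effect. ¶8 declares ¶1 and ¶3 mutually dependent; since one of them has fallen, all of them are of no effect. That brings down ¶3 as well. ¶7 in turn depends solely on a provision now struck and likewise falls. The remainder continues in force under ¶8. ¶2, ¶5, and ¶8 remain in effect. ¶8 is among the surviving provisions, so the answer is yes.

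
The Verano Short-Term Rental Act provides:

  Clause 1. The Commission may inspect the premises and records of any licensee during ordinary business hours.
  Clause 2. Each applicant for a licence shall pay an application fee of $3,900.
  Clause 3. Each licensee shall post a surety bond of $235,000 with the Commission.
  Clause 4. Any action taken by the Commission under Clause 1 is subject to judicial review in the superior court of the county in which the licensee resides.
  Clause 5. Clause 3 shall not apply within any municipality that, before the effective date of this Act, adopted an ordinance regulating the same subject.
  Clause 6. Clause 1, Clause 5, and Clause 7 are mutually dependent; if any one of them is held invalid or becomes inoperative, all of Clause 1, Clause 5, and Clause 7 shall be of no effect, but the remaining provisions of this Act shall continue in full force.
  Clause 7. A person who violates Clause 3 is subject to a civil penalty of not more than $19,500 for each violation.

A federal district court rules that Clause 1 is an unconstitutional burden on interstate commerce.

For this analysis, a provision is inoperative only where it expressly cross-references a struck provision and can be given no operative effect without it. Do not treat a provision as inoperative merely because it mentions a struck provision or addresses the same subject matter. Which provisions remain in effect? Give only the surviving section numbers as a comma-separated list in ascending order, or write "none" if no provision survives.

Clause 1 is struck. Clause 4 operates only by reference to Clause 1, so it falls with Clause 1. Clause 6 declares Clause 1, Clause 5, and Clause 7 mutually dependent; since one of them has fallen, all of them are of no effect. That brings down Clause 5 and Clause 7 as well. The remainder continues in force under Clause 6. That leaves Clause 2, Clause 3, and Clause 6 in effect.

2, 3, 6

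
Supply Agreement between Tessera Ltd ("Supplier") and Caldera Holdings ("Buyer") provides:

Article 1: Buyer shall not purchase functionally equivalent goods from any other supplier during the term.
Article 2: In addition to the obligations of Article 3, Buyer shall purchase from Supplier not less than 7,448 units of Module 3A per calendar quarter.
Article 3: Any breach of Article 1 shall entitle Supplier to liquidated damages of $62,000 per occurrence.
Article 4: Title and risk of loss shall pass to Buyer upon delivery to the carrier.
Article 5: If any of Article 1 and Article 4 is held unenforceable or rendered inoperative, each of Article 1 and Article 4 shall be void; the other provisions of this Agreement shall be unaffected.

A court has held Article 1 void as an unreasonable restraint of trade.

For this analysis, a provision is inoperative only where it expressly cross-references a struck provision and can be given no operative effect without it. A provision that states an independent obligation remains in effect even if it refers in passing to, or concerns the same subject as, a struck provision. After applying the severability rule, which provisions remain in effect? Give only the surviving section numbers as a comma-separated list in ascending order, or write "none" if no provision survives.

Article 1 is struck. Article 3 does nothing except set the liquidated-damages amount by reference to Article 1; with Article 1 gone it has no independent effect and is inoperative. Article 2 mentions Article 3 but its own obligation stands independently of Article 3, so Article 2 is not affected. Article 5 declares Article 1 and Article 4 mutually dependent; since one of them has fallen, all of them are of no effect. That brings down Article 4 as well. The remainder continues in force under Article 5. That leaves Article 2 and Article 5 in effect.

2, 5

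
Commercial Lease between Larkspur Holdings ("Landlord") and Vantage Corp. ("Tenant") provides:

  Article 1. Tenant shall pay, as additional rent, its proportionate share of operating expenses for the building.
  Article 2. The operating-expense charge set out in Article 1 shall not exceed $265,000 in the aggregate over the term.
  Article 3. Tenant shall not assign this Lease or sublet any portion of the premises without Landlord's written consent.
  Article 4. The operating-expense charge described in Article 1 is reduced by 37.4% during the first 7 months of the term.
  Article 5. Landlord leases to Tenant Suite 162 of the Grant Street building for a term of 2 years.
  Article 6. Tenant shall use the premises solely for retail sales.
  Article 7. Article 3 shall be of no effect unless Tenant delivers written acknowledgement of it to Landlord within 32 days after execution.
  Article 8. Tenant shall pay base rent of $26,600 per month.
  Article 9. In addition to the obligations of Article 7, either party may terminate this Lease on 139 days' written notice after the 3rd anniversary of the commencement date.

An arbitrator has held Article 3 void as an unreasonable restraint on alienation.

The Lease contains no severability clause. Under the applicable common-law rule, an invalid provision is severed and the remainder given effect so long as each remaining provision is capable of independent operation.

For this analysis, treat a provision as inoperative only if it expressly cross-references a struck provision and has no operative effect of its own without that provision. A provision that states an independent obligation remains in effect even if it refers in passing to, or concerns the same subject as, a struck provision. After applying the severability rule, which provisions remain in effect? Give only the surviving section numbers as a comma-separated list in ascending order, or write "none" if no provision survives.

1, 2, 4, 5, 6, 8, 9

Article 3 is struck. Article 7 merely fixes the acknowledgement condition for Article 3; with Article 3 gone it has nothing to operate on and falls away. Although Article 9 refers to Article 7, its operative terms do not depend on Article 7, so it remains in effect. With no severability clause, the stated default rule severs what cannot stand and enforces each remaining provision that can operate on its own. That leaves Article 1, Article 2, Article 4, Article 5, Article 6, Article 8, and Article 9 in effect.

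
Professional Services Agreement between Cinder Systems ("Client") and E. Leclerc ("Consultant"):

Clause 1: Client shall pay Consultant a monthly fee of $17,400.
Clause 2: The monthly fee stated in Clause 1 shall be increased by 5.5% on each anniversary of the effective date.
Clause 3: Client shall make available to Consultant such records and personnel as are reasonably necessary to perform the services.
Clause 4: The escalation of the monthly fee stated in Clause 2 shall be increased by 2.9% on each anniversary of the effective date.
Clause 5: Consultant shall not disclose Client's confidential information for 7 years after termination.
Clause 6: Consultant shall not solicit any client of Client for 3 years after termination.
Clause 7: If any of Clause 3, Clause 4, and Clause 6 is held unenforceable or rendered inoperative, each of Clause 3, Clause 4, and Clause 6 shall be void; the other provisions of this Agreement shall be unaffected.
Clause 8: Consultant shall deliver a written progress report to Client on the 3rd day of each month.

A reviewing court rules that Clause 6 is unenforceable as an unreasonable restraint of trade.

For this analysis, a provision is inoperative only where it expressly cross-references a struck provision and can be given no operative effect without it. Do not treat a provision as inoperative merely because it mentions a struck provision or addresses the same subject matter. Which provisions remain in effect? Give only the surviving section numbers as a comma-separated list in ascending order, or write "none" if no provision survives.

1, 2, 5, 7, 8

Clause 6 is struck. No other provision's operative terms depend on Clause 6. Clause 7 declares Clause 3, Clause 4, and Clause 6 mutually dependent; since one of them has fallen, all of them are of no effect. That brings down Clause 3 and Clause 4 as well. The remainder continues in force under Clause 7. That leaves Clause 1, Clause 2, Clause 5, Clause 7, and Clause 8 in effect.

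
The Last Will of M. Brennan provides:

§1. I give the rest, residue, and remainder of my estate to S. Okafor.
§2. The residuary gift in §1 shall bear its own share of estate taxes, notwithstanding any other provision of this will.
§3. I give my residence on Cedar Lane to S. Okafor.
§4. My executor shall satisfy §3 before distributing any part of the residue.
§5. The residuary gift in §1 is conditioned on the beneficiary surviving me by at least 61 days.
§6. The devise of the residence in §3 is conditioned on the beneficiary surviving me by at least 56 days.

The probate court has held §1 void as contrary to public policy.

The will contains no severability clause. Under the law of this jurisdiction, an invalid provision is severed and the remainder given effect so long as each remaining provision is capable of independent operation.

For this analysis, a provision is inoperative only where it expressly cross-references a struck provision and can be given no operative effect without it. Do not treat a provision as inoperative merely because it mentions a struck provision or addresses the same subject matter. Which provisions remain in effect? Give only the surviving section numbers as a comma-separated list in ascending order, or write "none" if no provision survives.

3, 4, 6

§1 is struck. The only function of §2 is the tax charge on §1, so it cannot stand once §1 is removed. §5 merely fixes the survivorship condition on §1; with §1 gone it has nothing to operate on and falls away. With no severability clause, the stated default rule severs what cannot stand and enforces each remaining provision that can operate on its own. That leaves §3, §4, and §6 in effect.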